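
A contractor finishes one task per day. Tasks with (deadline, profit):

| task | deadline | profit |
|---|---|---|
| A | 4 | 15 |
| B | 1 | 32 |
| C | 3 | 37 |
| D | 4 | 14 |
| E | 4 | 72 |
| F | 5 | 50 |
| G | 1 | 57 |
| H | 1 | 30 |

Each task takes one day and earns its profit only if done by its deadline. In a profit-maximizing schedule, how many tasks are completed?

5

Take jobs in profit order; each goes to the latest open slot no later than its deadline.
By profit: E(d4,72), G(d1,57), F(d5,50), C(d3,37), B(d1,32), H(d1,30), A(d4,15), D(d4,14)
E→slot 4; G→slot 1; F→slot 5; C→slot 3; B skipped; H skipped; A→slot 2; D skipped.
5 of 8 scheduled.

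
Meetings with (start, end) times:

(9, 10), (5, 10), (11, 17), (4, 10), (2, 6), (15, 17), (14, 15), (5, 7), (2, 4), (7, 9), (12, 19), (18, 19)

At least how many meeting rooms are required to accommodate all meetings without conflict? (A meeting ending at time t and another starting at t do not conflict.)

4

The answer is the maximum number of intervals overlapping at any instant.
starts: [2, 2, 4, 5, 5, 7, 9, 11, 12, 14, 15, 18]
ends:   [4, 6, 7, 9, 10, 10, 10, 15, 17, 17, 19, 19]
s2→1 s2→2 e4→1 s4→2 s5→3 s5→4  — peak 4.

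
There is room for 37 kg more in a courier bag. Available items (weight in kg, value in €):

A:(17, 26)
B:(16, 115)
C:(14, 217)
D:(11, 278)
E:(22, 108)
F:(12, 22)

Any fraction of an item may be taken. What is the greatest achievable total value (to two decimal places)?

581.25

Ratios (sorted): D 25.27, C 15.50, B 7.19, E 4.91, F 1.83, A 1.53
take D (11 @ 278); take C (14 @ 217); take 12/16 of B → 86.25. Capacity used 37/37.
Total value = 581.25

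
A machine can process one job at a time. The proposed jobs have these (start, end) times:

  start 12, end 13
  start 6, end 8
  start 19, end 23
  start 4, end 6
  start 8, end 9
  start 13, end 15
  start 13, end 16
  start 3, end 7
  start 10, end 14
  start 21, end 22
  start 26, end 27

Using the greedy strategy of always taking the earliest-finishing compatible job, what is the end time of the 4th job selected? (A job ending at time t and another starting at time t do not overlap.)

13

By end time: (4,6), (3,7), (6,8), (8,9), (12,13), (10,14), (13,15), (13,16), (21,22), (19,23), (26,27).
Pick (4,6); next start ≥ 6 → (6,8); next start ≥ 8 → (8,9); next start ≥ 9 → (12,13); next start ≥ 13 → (13,15); next start ≥ 15 → (21,22); next start ≥ 22 → (26,27).
Selected: (4,6) (6,8) (8,9) (12,13) (13,15) (21,22) (26,27)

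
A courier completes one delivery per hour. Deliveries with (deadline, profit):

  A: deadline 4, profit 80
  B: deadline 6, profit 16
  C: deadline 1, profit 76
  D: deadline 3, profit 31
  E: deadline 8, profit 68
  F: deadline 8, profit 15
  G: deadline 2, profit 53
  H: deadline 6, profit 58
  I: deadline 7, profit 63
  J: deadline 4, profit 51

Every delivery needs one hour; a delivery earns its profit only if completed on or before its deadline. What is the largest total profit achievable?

Sort by profit descending; place each in the latest free slot ≤ its deadline.
Profit order: A=80 C=76 E=68 I=63 H=58 G=53 J=51 D=31 B=16 F=15
Assign: A→slot 4, C→slot 1, E→slot 8, I→slot 7, H→slot 6, G→slot 2, J→slot 3, D skipped, B→slot 5, F skipped.
Slots: [1:C] [2:G] [3:J] [4:A] [5:B] [6:H] [7:I] [8:E]
Profit = 76 + 53 + 51 + 80 + 16 + 58 + 63 + 68 = 465

465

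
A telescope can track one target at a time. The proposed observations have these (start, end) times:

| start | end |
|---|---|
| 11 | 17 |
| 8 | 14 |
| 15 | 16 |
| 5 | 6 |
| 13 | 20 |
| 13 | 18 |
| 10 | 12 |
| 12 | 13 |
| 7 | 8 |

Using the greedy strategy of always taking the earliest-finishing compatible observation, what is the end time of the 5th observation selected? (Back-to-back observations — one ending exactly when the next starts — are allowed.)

Sorted by end: (5,6)  (7,8)  (10,12)  (12,13)  (8,14)  (15,16)  (11,17)  (13,18)  (13,20)
take (5,6); take (7,8); take (10,12); take (12,13); take (15,16); skip (11,17); skip (13,18).
Selected: (5,6) (7,8) (10,12) (12,13) (15,16)

16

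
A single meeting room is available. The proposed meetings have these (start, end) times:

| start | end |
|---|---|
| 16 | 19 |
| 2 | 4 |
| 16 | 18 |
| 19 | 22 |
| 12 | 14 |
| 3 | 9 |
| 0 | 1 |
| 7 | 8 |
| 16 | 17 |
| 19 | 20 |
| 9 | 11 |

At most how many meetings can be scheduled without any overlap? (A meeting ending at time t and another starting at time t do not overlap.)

Sorted by end: (0,1)  (2,4)  (7,8)  (3,9)  (9,11)  (12,14)  (16,17)  (16,18)  (16,19)  (19,20)  (19,22)
take (0,1); take (2,4); take (7,8); skip (3,9); take (9,11); take (12,14); take (16,17); skip (16,18); take (19,20); skip (19,22).
Selected 7 meetings.

7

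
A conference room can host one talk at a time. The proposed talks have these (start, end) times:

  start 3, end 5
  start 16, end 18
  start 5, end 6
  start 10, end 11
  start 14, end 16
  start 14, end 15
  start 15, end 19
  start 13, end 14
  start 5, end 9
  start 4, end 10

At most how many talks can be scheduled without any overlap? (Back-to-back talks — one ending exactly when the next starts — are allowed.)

6

Greedy by earliest finish: after sorting by end time, pick each interval compatible with the last pick.
By end time: (3,5), (5,6), (5,9), (4,10), (10,11), (13,14), (14,15), (14,16), (16,18), (15,19).
Pick (3,5); next start ≥ 5 → (5,6); next start ≥ 6 → (10,11); next start ≥ 11 → (13,14); next start ≥ 14 → (14,15); next start ≥ 15 → (16,18).
Selected 6 talks.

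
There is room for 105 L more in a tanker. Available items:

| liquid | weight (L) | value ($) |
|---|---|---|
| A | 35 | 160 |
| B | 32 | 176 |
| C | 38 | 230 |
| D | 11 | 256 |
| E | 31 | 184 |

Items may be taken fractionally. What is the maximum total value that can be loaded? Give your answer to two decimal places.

Greedy by value/weight ratio, highest first.
Ratios (sorted): D 23.27, C 6.05, E 5.94, B 5.50, A 4.57
take D (11 @ 256); take C (38 @ 230); take E (31 @ 184); take 25/32 of B → 137.50. Capacity used 105/105.
Total value = 807.50

807.50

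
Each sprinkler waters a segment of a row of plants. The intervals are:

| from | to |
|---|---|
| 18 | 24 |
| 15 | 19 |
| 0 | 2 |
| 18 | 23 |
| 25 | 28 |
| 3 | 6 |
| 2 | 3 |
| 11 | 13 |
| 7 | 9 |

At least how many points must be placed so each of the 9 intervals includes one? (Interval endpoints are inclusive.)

6

Sorted: [0,2] [2,3] [3,6] [7,9] [11,13] [15,19] [18,23] [18,24] [25,28]
{[0,2],[2,3]} hit by 2; {[3,6]} hit by 6; {[7,9]} hit by 9; {[11,13]} hit by 13; {[15,19],[18,23],[18,24]} hit by 19; {[25,28]} hit by 28.
Points: 2, 6, 9, 13, 19, 28 (6 total).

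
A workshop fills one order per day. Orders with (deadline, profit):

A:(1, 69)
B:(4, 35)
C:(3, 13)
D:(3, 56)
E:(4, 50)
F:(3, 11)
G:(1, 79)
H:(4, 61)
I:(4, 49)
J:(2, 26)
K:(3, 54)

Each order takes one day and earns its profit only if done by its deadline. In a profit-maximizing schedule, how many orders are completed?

4

Sort by profit descending; place each in the latest free slot ≤ its deadline.
Profit order: G=79 A=69 H=61 D=56 K=54 E=50 I=49 B=35 J=26 C=13 F=11
Assign: G→slot 1, A skipped, H→slot 4, D→slot 3, K→slot 2, E skipped, I skipped, B skipped, J skipped, C skipped, F skipped.
Slots: [1:G] [2:K] [3:D] [4:H]
4 of 11 scheduled.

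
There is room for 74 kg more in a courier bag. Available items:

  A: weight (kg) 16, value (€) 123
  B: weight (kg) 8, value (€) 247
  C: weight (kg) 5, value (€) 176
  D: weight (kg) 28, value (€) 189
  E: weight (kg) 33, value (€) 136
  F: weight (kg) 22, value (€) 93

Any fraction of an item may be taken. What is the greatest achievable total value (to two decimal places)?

806.86

Greedy by value/weight ratio, highest first.
Order: C (176/5=35.20) > B (247/8=30.88) > A (123/16=7.69) > D (189/28=6.75) > F (93/22=4.23) > E (136/33=4.12)
Fill: take C (5 @ 176) → take B (8 @ 247) → take A (16 @ 123) → take D (28 @ 189) → take 17/22 of F → 71.86; 74/74 used.
Total value = 806.86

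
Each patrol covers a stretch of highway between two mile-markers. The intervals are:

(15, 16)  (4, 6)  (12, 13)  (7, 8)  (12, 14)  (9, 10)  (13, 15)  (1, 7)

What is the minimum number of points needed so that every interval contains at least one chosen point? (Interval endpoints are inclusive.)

By right end: [4,6]  [1,7]  [7,8]  [9,10]  [12,13]  [12,14]  [13,15]  [15,16]
[4,6] uncovered → point at 6; [7,8] uncovered → point at 8; [9,10] uncovered → point at 10; [12,13] uncovered → point at 13; [15,16] uncovered → point at 16.
Points: 6, 8, 10, 13, 16 (5 total).

5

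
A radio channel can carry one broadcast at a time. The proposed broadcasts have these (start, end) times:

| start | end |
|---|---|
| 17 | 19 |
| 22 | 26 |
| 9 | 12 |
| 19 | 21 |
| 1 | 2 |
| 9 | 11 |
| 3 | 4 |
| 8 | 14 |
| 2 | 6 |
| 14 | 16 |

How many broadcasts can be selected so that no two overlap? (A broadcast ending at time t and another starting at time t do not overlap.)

7

Sort by end time and greedily take each interval whose start is ≥ the last chosen end.
By end time: (1,2), (3,4), (2,6), (9,11), (9,12), (8,14), (14,16), (17,19), (19,21), (22,26).
Pick (1,2); next start ≥ 2 → (3,4); next start ≥ 4 → (9,11); next start ≥ 11 → (14,16); next start ≥ 16 → (17,19); next start ≥ 19 → (19,21); next start ≥ 21 → (22,26).
Selected 7 broadcasts.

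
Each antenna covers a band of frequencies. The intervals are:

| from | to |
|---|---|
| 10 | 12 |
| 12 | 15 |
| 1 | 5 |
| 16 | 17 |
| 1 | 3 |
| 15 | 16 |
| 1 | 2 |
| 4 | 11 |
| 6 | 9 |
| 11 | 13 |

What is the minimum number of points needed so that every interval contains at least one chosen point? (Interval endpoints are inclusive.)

4

Process intervals by earliest right end; each time one isn't hit yet, stab at its right endpoint.
By right end: [1,2]  [1,3]  [1,5]  [6,9]  [4,11]  [10,12]  [11,13]  [12,15]  [15,16]  [16,17]
[1,2] uncovered → point at 2; [6,9] uncovered → point at 9; [10,12] uncovered → point at 12; [15,16] uncovered → point at 16.
Points: 2, 9, 12, 16 (4 total).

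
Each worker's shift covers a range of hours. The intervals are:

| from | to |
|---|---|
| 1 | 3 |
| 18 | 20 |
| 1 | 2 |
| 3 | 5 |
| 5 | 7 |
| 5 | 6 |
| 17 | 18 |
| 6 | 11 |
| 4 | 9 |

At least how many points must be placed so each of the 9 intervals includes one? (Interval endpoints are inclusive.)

4

Process intervals by earliest right end; each time one isn't hit yet, stab at its right endpoint.
By right end: [1,2]  [1,3]  [3,5]  [5,6]  [5,7]  [4,9]  [6,11]  [17,18]  [18,20]
[1,2] uncovered → point at 2; [3,5] uncovered → point at 5; [6,11] uncovered → point at 11; [17,18] uncovered → point at 18.
Points: 2, 5, 11, 18 (4 total).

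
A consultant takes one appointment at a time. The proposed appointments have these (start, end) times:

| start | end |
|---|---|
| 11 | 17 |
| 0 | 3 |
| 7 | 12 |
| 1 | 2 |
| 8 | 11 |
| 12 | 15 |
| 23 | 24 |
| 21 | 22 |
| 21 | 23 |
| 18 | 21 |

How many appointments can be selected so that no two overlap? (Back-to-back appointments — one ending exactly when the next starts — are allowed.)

Sort by end time and greedily take each interval whose start is ≥ the last chosen end.
Sorted by end: (1,2)  (0,3)  (8,11)  (7,12)  (12,15)  (11,17)  (18,21)  (21,22)  (21,23)  (23,24)
take (1,2); skip (0,3); take (8,11); take (12,15); take (18,21); take (21,22); take (23,24).
Selected 6 appointments.

6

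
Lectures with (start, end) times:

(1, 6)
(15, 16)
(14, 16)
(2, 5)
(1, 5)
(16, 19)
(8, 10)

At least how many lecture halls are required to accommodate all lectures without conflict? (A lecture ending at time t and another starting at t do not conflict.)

Events (time:±→running): 1:+→1 1:+→2 2:+→3 … peak 3.

3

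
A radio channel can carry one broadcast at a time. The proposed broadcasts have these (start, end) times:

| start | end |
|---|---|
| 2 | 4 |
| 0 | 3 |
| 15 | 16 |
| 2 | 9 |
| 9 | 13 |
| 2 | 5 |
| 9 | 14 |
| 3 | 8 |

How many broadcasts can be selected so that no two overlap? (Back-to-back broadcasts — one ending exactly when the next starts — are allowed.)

4

Sorted by end: (0,3)  (2,4)  (2,5)  (3,8)  (2,9)  (9,13)  (9,14)  (15,16)
take (0,3); take (3,8); skip (2,9); take (9,13); take (15,16).
Selected 4 broadcasts.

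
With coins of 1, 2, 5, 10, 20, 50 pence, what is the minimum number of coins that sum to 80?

3

80 = 1×50 + 1×20 + 1×10
Total coins = 1 + 1 + 1 = 3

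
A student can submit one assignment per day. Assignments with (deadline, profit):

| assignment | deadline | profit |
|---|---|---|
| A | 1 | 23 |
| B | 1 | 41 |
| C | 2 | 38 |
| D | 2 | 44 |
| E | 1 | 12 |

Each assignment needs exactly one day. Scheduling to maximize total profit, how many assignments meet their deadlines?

2

By profit: D(d2,44), B(d1,41), C(d2,38), A(d1,23), E(d1,12)
D→slot 2; B→slot 1; C skipped; A skipped; E skipped.
2 of 5 scheduled.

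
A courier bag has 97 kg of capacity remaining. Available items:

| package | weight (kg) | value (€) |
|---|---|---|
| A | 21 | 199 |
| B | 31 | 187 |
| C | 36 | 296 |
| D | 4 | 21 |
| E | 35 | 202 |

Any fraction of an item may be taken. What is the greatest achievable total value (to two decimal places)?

733.94

Ratios (sorted): A 9.48, C 8.22, B 6.03, E 5.77, D 5.25
take A (21 @ 199); take C (36 @ 296); take B (31 @ 187); take 9/35 of E → 51.94. Capacity used 97/97.
Total value = 733.94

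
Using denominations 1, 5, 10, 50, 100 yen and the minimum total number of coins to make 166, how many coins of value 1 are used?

166 = 1×100 + 1×50 + 1×10 + 1×5 + 1×1
Count of 1: 1

1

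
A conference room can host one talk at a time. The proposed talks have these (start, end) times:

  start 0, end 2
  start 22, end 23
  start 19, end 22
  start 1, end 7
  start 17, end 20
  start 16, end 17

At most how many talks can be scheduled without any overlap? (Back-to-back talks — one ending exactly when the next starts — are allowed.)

4

Order by finish time; keep every interval that doesn't clash with the previous kept one.
Sorted by end: (0,2)  (1,7)  (16,17)  (17,20)  (19,22)  (22,23)
take (0,2); take (16,17); take (17,20); take (22,23).
Selected 4 talks.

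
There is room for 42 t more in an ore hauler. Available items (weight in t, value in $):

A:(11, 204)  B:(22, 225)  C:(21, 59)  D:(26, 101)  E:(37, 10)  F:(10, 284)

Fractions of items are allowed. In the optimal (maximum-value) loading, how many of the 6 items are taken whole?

Ratios (sorted): F 28.40, A 18.55, B 10.23, D 3.88, C 2.81, E 0.27
take F (10 @ 284); take A (11 @ 204); take 21/22 of B → 214.77. Capacity used 42/42.
2 item(s) taken whole; one partial (take 21/22 of B).

2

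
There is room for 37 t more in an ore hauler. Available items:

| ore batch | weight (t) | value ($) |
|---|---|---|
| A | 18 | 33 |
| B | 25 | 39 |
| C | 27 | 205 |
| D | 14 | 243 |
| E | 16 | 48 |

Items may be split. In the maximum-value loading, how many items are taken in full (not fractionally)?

Order: D (243/14=17.36) > C (205/27=7.59) > E (48/16=3.00) > A (33/18=1.83) > B (39/25=1.56)
Fill: take D (14 @ 243) → take 23/27 of C → 174.63; 37/37 used.
1 item(s) taken whole; one partial (take 23/27 of C).

1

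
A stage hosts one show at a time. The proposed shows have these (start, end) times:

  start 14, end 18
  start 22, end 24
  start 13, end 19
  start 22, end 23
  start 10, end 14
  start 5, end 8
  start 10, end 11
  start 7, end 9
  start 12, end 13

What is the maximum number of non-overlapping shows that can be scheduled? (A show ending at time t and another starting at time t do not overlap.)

Sort by end time and greedily take each interval whose start is ≥ the last chosen end.
Sorted by end: (5,8)  (7,9)  (10,11)  (12,13)  (10,14)  (14,18)  (13,19)  (22,23)  (22,24)
take (5,8); take (10,11); take (12,13); skip (10,14); take (14,18); take (22,23); skip (22,24).
Selected 5 shows.

5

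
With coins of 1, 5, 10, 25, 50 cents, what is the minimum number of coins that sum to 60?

2

60 = 1×50 + 1×10
Total coins = 1 + 1 = 2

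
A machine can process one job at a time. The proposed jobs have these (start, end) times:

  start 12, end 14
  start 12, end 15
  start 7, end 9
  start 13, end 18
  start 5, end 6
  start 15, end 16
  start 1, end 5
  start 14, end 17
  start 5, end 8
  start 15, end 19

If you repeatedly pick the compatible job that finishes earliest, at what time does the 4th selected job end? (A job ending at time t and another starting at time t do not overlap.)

Greedy by earliest finish: after sorting by end time, pick each interval compatible with the last pick.
By end time: (1,5), (5,6), (5,8), (7,9), (12,14), (12,15), (15,16), (14,17), (13,18), (15,19).
Pick (1,5); next start ≥ 5 → (5,6); next start ≥ 6 → (7,9); next start ≥ 9 → (12,14); next start ≥ 14 → (15,16).
Selected: (1,5) (5,6) (7,9) (12,14) (15,16)

14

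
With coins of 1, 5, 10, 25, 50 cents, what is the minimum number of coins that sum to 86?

4

86 = 1×50 + 1×25 + 1×10 + 1×1
Total coins = 1 + 1 + 1 + 1 = 4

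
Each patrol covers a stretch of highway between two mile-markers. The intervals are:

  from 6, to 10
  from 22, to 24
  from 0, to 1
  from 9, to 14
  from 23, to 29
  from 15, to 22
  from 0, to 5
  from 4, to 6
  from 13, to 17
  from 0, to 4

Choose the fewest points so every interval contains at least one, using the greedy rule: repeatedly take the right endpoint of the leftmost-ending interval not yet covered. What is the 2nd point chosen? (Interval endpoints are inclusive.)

6

Sorted: [0,1] [0,4] [0,5] [4,6] [6,10] [9,14] [13,17] [15,22] [22,24] [23,29]
{[0,1],[0,4],[0,5]} hit by 1; {[4,6],[6,10]} hit by 6; {[9,14],[13,17]} hit by 14; {[15,22],[22,24]} hit by 22; {[23,29]} hit by 29.
Points: 1, 6, 14, 22, 29 (5 total).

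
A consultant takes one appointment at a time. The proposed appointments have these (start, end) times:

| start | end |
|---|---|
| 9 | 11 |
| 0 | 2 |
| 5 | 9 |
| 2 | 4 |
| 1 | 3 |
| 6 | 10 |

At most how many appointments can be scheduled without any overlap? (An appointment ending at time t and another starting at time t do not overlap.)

Greedy by earliest finish: after sorting by end time, pick each interval compatible with the last pick.
By end time: (0,2), (1,3), (2,4), (5,9), (6,10), (9,11).
Pick (0,2); next start ≥ 2 → (2,4); next start ≥ 4 → (5,9); next start ≥ 9 → (9,11).
Selected 4 appointments.

4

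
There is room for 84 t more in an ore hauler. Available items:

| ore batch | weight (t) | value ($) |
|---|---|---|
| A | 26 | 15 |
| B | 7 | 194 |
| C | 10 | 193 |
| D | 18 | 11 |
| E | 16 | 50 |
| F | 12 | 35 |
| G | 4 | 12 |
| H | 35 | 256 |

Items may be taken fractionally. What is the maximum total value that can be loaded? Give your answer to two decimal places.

Sort by value per unit weight and fill in that order.
Ratios (sorted): B 27.71, C 19.30, H 7.31, E 3.12, G 3.00, F 2.92, D 0.61, A 0.58
take B (7 @ 194); take C (10 @ 193); take H (35 @ 256); take E (16 @ 50); take G (4 @ 12); take F (12 @ 35). Capacity used 84/84.
Total value = 740.00

740.00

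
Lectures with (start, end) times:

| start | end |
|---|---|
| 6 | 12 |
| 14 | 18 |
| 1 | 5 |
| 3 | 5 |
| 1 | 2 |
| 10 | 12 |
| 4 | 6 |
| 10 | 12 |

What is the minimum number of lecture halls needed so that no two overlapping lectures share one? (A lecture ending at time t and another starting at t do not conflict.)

Count concurrent intervals with a sweep; the peak is the room count.
starts: [1, 1, 3, 4, 6, 10, 10, 14]
ends:   [2, 5, 5, 6, 12, 12, 12, 18]
s1→1 s1→2 e2→1 s3→2 s4→3  — peak 3.

3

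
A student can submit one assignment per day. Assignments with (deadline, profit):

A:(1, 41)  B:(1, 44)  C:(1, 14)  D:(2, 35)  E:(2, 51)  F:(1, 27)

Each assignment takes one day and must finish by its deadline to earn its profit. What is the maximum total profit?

95

Profit order: E=51 B=44 A=41 D=35 F=27 C=14
Assign: E→slot 2, B→slot 1, A skipped, D skipped, F skipped, C skipped.
Slots: [1:B] [2:E]
Profit = 44 + 51 = 95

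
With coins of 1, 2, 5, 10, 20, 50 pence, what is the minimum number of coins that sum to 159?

6

Greedy: take as many of the largest coin as possible, then repeat with the remainder.
159 = 3×50 + 1×5 + 2×2
Total coins = 3 + 1 + 2 = 6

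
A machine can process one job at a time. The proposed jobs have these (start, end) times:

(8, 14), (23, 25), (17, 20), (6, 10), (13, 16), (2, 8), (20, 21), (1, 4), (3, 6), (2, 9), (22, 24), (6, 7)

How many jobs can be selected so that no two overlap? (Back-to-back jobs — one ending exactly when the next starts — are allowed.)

Sorted by end: (1,4)  (3,6)  (6,7)  (2,8)  (2,9)  (6,10)  (8,14)  (13,16)  (17,20)  (20,21)  (22,24)  (23,25)
take (1,4); skip (3,6); take (6,7); skip (2,8); skip (6,10); take (8,14); take (17,20); take (20,21); take (22,24); skip (23,25).
Selected 6 jobs.

6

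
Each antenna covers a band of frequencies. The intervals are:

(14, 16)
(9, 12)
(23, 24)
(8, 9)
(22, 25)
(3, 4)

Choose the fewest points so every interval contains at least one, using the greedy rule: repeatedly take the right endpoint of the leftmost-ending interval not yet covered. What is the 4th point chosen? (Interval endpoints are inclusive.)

24

By right end: [3,4]  [8,9]  [9,12]  [14,16]  [23,24]  [22,25]
[3,4] uncovered → point at 4; [8,9] uncovered → point at 9; [14,16] uncovered → point at 16; [23,24] uncovered → point at 24.
Points: 4, 9, 16, 24 (4 total).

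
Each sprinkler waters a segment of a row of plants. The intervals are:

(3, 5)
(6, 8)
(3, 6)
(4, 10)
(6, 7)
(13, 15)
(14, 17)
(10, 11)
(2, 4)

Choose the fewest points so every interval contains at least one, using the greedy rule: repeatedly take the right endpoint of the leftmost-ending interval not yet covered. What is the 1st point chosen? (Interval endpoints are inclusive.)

Process intervals by earliest right end; each time one isn't hit yet, stab at its right endpoint.
Sorted: [2,4] [3,5] [3,6] [6,7] [6,8] [4,10] [10,11] [13,15] [14,17]
{[2,4],[3,5],[3,6]} hit by 4; {[6,7],[6,8],[4,10]} hit by 7; {[10,11]} hit by 11; {[13,15],[14,17]} hit by 15.
Points: 4, 7, 11, 15 (4 total).

4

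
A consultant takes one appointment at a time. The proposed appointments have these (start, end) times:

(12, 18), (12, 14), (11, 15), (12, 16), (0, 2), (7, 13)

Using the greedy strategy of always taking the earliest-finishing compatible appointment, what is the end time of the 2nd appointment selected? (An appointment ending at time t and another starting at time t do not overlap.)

Sort by end time and greedily take each interval whose start is ≥ the last chosen end.
By end time: (0,2), (7,13), (12,14), (11,15), (12,16), (12,18).
Pick (0,2); next start ≥ 2 → (7,13).
Selected: (0,2) (7,13)

13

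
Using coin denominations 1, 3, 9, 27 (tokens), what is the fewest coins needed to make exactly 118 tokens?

6

118 − 4×27→10 − 1×9→1 − 1×1→0
Total coins = 4 + 1 + 1 = 6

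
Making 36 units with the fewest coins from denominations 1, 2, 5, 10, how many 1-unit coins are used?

Use the largest denomination that fits, subtract, and repeat.
36 = 3×10 + 1×5 + 1×1
Count of 1: 1

1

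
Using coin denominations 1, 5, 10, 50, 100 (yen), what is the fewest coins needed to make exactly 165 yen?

4

Use the largest denomination that fits, subtract, and repeat.
165 = 1×100 + 1×50 + 1×10 + 1×5
Total coins = 1 + 1 + 1 + 1 = 4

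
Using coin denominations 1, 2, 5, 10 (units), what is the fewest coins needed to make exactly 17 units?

Greedy: take as many of the largest coin as possible, then repeat with the remainder.
17 = 1×10 + 1×5 + 1×2
Total coins = 1 + 1 + 1 = 3

3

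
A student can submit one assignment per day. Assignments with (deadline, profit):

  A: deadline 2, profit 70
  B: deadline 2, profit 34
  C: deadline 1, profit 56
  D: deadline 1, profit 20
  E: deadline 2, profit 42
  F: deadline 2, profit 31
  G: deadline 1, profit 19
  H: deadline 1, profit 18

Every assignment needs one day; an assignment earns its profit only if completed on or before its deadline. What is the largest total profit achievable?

By profit: A(d2,70), C(d1,56), E(d2,42), B(d2,34), F(d2,31), D(d1,20), G(d1,19), H(d1,18)
A→slot 2; C→slot 1; E skipped; B skipped; F skipped; D skipped; G skipped; H skipped.
Profit = 56 + 70 = 126

126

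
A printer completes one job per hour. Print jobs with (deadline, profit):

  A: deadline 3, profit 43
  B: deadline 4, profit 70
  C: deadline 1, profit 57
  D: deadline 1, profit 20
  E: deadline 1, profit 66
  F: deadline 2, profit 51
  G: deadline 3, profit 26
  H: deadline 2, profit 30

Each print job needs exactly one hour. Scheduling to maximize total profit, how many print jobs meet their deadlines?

4

By profit: B(d4,70), E(d1,66), C(d1,57), F(d2,51), A(d3,43), H(d2,30), G(d3,26), D(d1,20)
B→slot 4; E→slot 1; C skipped; F→slot 2; A→slot 3; H skipped; G skipped; D skipped.
4 of 8 scheduled.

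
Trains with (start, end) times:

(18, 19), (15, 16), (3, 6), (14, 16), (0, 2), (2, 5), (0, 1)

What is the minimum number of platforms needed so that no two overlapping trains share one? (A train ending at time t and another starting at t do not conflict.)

The answer is the maximum number of intervals overlapping at any instant.
starts: [0, 0, 2, 3, 14, 15, 18]
ends:   [1, 2, 5, 6, 16, 16, 19]
s0→1 s0→2  — peak 2.

2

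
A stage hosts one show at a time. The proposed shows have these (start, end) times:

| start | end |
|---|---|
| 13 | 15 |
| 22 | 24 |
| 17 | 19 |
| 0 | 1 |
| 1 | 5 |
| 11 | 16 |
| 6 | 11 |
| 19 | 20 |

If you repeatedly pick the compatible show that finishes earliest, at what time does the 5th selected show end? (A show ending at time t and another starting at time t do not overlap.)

Greedy by earliest finish: after sorting by end time, pick each interval compatible with the last pick.
By end time: (0,1), (1,5), (6,11), (13,15), (11,16), (17,19), (19,20), (22,24).
Pick (0,1); next start ≥ 1 → (1,5); next start ≥ 5 → (6,11); next start ≥ 11 → (13,15); next start ≥ 15 → (17,19); next start ≥ 19 → (19,20); next start ≥ 20 → (22,24).
Selected: (0,1) (1,5) (6,11) (13,15) (17,19) (19,20) (22,24)

19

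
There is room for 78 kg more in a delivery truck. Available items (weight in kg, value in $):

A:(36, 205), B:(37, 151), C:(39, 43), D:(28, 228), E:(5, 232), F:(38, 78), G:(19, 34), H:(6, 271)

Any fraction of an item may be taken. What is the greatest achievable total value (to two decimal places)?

Order: E (232/5=46.40) > H (271/6=45.17) > D (228/28=8.14) > A (205/36=5.69) > B (151/37=4.08) > F (78/38=2.05) > G (34/19=1.79) > C (43/39=1.10)
Fill: take E (5 @ 232) → take H (6 @ 271) → take D (28 @ 228) → take A (36 @ 205) → take 3/37 of B → 12.24; 78/78 used.
Total value = 948.24

948.24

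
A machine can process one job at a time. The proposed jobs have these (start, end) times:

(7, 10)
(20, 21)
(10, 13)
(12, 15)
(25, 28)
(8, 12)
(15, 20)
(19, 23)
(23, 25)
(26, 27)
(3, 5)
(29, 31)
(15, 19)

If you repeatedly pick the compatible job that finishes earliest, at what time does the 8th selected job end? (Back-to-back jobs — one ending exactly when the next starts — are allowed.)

By end time: (3,5), (7,10), (8,12), (10,13), (12,15), (15,19), (15,20), (20,21), (19,23), (23,25), (26,27), (25,28), (29,31).
Pick (3,5); next start ≥ 5 → (7,10); next start ≥ 10 → (10,13); next start ≥ 13 → (15,19); next start ≥ 19 → (20,21); next start ≥ 21 → (23,25); next start ≥ 25 → (26,27); next start ≥ 27 → (29,31).
Selected: (3,5) (7,10) (10,13) (15,19) (20,21) (23,25) (26,27) (29,31)

31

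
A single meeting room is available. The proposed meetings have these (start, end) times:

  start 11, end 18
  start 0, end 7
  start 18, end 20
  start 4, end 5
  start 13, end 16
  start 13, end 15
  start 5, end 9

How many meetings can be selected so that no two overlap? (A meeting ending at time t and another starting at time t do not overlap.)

4

Greedy by earliest finish: after sorting by end time, pick each interval compatible with the last pick.
By end time: (4,5), (0,7), (5,9), (13,15), (13,16), (11,18), (18,20).
Pick (4,5); next start ≥ 5 → (5,9); next start ≥ 9 → (13,15); next start ≥ 15 → (18,20).
Selected 4 meetings.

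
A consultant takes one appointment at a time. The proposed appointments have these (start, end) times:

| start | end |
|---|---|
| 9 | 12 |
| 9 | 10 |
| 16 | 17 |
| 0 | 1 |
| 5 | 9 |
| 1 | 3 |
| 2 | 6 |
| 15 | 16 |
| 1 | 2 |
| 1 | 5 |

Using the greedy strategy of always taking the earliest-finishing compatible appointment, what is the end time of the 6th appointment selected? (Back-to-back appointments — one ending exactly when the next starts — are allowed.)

Sorted by end: (0,1)  (1,2)  (1,3)  (1,5)  (2,6)  (5,9)  (9,10)  (9,12)  (15,16)  (16,17)
take (0,1); take (1,2); skip (1,3); skip (1,5); take (2,6); take (9,10); skip (9,12); take (15,16); take (16,17).
Selected: (0,1) (1,2) (2,6) (9,10) (15,16) (16,17)

17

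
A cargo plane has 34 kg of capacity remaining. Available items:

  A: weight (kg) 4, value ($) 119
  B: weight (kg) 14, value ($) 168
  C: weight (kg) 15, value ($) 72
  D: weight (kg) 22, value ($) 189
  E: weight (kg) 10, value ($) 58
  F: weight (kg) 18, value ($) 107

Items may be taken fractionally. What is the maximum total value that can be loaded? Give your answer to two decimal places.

424.45

Ratios (sorted): A 29.75, B 12.00, D 8.59, F 5.94, E 5.80, C 4.80
take A (4 @ 119); take B (14 @ 168); take 16/22 of D → 137.45. Capacity used 34/34.
Total value = 424.45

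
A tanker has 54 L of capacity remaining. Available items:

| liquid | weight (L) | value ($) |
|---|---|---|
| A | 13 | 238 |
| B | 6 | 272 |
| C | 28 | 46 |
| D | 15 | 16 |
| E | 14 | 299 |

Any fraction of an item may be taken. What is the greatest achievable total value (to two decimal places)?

Order: B (272/6=45.33) > E (299/14=21.36) > A (238/13=18.31) > C (46/28=1.64) > D (16/15=1.07)
Fill: take B (6 @ 272) → take E (14 @ 299) → take A (13 @ 238) → take 21/28 of C → 34.50; 54/54 used.
Total value = 843.50

843.50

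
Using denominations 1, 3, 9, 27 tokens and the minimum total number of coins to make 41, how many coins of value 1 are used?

2

Use the largest denomination that fits, subtract, and repeat.
41 − 1×27→14 − 1×9→5 − 1×3→2 − 2×1→0
Count of 1: 2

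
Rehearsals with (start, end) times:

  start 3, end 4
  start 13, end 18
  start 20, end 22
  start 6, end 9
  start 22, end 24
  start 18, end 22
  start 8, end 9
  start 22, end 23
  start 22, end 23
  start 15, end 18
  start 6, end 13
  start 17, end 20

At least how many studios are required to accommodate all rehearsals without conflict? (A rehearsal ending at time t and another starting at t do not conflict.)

3

Count concurrent intervals with a sweep; the peak is the room count.
starts: [3, 6, 6, 8, 13, 15, 17, 18, 20, 22, 22, 22]
ends:   [4, 9, 9, 13, 18, 18, 20, 22, 22, 23, 23, 24]
s3→1 e4→0 s6→1 s6→2 s8→3  — peak 3.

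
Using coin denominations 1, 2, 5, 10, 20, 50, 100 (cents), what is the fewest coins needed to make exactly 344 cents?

7

Greedy: take as many of the largest coin as possible, then repeat with the remainder.
344 − 3×100→44 − 2×20→4 − 2×2→0
Total coins = 3 + 2 + 2 = 7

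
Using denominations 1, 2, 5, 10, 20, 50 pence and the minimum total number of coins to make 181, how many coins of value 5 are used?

181 − 3×50→31 − 1×20→11 − 1×10→1 − 1×1→0
Count of 5: 0

0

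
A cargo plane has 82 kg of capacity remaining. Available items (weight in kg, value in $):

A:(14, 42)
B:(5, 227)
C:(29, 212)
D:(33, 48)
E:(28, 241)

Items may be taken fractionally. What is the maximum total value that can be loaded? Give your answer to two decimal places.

Ratios (sorted): B 45.40, E 8.61, C 7.31, A 3.00, D 1.45
take B (5 @ 227); take E (28 @ 241); take C (29 @ 212); take A (14 @ 42); take 6/33 of D → 8.73. Capacity used 82/82.
Total value = 730.73

730.73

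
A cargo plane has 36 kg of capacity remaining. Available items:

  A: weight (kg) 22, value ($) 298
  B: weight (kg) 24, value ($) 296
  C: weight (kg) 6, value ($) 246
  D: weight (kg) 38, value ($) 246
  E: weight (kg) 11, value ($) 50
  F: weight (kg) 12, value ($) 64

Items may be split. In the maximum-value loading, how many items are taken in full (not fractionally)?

Ratios (sorted): C 41.00, A 13.55, B 12.33, D 6.47, F 5.33, E 4.55
take C (6 @ 246); take A (22 @ 298); take 8/24 of B → 98.67. Capacity used 36/36.
2 item(s) taken whole; one partial (take 8/24 of B).

2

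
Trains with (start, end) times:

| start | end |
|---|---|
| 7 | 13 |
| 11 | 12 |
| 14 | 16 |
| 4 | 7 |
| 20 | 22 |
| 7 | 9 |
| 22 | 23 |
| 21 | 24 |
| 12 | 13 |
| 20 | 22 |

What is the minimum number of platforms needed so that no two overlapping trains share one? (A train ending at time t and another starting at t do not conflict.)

3

Count concurrent intervals with a sweep; the peak is the room count.
Events (time:±→running): 4:+→1 7:-→0 7:+→1 7:+→2 9:-→1 11:+→2 12:-→1 12:+→2 13:-→1 13:-→0 14:+→1 16:-→0 20:+→1 20:+→2 21:+→3 … peak 3.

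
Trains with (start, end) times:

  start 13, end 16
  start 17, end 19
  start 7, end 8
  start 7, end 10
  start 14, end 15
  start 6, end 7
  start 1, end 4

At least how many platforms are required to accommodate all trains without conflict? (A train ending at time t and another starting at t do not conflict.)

Count concurrent intervals with a sweep; the peak is the room count.
Events (time:±→running): 1:+→1 4:-→0 6:+→1 7:-→0 7:+→1 7:+→2 … peak 2.

2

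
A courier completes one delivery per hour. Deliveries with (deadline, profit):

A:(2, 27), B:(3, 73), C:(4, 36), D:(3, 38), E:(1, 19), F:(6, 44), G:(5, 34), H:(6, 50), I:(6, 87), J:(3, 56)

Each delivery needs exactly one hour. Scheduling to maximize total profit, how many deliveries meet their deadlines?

6

Sort by profit descending; place each in the latest free slot ≤ its deadline.
Profit order: I=87 B=73 J=56 H=50 F=44 D=38 C=36 G=34 A=27 E=19
Assign: I→slot 6, B→slot 3, J→slot 2, H→slot 5, F→slot 4, D→slot 1, C skipped, G skipped, A skipped, E skipped.
Slots: [1:D] [2:J] [3:B] [4:F] [5:H] [6:I]
6 of 10 scheduled.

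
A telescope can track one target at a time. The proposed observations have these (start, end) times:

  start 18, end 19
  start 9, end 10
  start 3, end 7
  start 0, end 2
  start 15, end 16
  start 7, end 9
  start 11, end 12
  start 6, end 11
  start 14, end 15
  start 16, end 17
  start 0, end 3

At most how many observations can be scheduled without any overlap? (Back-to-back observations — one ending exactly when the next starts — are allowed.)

9

By end time: (0,2), (0,3), (3,7), (7,9), (9,10), (6,11), (11,12), (14,15), (15,16), (16,17), (18,19).
Pick (0,2); next start ≥ 2 → (3,7); next start ≥ 7 → (7,9); next start ≥ 9 → (9,10); next start ≥ 10 → (11,12); next start ≥ 12 → (14,15); next start ≥ 15 → (15,16); next start ≥ 16 → (16,17); next start ≥ 17 → (18,19).
Selected 9 observations.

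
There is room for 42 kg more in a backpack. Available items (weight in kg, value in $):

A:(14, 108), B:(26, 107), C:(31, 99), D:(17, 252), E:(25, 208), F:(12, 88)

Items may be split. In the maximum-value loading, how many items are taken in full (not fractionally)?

2

Greedy by value/weight ratio, highest first.
Ratios (sorted): D 14.82, E 8.32, A 7.71, F 7.33, B 4.12, C 3.19
take D (17 @ 252); take E (25 @ 208). Capacity used 42/42.
2 item(s) taken whole.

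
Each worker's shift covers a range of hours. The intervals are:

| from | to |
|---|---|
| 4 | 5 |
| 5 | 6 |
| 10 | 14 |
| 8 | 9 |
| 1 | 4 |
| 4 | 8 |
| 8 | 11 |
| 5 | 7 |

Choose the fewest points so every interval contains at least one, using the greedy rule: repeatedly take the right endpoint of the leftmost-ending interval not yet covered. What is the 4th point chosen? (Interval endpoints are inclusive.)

14

By right end: [1,4]  [4,5]  [5,6]  [5,7]  [4,8]  [8,9]  [8,11]  [10,14]
[1,4] uncovered → point at 4; [5,6] uncovered → point at 6; [8,9] uncovered → point at 9; [10,14] uncovered → point at 14.
Points: 4, 6, 9, 14 (4 total).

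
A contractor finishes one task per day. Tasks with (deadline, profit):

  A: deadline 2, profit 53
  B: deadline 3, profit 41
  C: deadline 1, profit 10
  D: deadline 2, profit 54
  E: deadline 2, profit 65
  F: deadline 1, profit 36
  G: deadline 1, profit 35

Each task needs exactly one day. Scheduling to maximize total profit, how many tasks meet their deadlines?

Profit order: E=65 D=54 A=53 B=41 F=36 G=35 C=10
Assign: E→slot 2, D→slot 1, A skipped, B→slot 3, F skipped, G skipped, C skipped.
Slots: [1:D] [2:E] [3:B]
3 of 7 scheduled.

3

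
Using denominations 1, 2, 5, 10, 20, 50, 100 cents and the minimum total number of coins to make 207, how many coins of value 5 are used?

1

Greedy: take as many of the largest coin as possible, then repeat with the remainder.
207 − 2×100→7 − 1×5→2 − 1×2→0
Count of 5: 1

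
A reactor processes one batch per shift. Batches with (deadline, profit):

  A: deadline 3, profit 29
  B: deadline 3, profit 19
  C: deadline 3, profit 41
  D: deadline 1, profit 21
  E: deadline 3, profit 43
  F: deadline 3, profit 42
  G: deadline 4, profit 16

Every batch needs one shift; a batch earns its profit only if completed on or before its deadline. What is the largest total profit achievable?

Take jobs in profit order; each goes to the latest open slot no later than its deadline.
Profit order: E=43 F=42 C=41 A=29 D=21 B=19 G=16
Assign: E→slot 3, F→slot 2, C→slot 1, A skipped, D skipped, B skipped, G→slot 4.
Slots: [1:C] [2:F] [3:E] [4:G]
Profit = 41 + 42 + 43 + 16 = 142

142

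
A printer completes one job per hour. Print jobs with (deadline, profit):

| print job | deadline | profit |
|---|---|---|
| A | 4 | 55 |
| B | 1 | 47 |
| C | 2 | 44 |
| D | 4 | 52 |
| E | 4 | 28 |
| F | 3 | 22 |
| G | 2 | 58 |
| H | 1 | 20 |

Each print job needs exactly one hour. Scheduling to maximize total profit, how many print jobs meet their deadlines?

4

Profit order: G=58 A=55 D=52 B=47 C=44 E=28 F=22 H=20
Assign: G→slot 2, A→slot 4, D→slot 3, B→slot 1, C skipped, E skipped, F skipped, H skipped.
Slots: [1:B] [2:G] [3:D] [4:A]
4 of 8 scheduled.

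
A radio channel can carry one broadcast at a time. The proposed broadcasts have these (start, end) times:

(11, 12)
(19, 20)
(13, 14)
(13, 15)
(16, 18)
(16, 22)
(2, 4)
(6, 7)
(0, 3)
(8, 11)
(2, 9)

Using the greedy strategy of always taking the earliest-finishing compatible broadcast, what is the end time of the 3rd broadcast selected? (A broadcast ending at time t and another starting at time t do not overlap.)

By end time: (0,3), (2,4), (6,7), (2,9), (8,11), (11,12), (13,14), (13,15), (16,18), (19,20), (16,22).
Pick (0,3); next start ≥ 3 → (6,7); next start ≥ 7 → (8,11); next start ≥ 11 → (11,12); next start ≥ 12 → (13,14); next start ≥ 14 → (16,18); next start ≥ 18 → (19,20).
Selected: (0,3) (6,7) (8,11) (11,12) (13,14) (16,18) (19,20)

11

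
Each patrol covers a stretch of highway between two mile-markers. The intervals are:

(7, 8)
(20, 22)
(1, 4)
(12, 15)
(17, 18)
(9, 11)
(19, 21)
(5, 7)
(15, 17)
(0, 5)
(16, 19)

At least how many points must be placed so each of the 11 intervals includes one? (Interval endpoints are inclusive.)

6

Sort by right endpoint; whenever an interval is uncovered, place a point at its right end.
By right end: [1,4]  [0,5]  [5,7]  [7,8]  [9,11]  [12,15]  [15,17]  [17,18]  [16,19]  [19,21]  [20,22]
[1,4] uncovered → point at 4; [5,7] uncovered → point at 7; [9,11] uncovered → point at 11; [12,15] uncovered → point at 15; [17,18] uncovered → point at 18; [19,21] uncovered → point at 21.
Points: 4, 7, 11, 15, 18, 21 (6 total).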